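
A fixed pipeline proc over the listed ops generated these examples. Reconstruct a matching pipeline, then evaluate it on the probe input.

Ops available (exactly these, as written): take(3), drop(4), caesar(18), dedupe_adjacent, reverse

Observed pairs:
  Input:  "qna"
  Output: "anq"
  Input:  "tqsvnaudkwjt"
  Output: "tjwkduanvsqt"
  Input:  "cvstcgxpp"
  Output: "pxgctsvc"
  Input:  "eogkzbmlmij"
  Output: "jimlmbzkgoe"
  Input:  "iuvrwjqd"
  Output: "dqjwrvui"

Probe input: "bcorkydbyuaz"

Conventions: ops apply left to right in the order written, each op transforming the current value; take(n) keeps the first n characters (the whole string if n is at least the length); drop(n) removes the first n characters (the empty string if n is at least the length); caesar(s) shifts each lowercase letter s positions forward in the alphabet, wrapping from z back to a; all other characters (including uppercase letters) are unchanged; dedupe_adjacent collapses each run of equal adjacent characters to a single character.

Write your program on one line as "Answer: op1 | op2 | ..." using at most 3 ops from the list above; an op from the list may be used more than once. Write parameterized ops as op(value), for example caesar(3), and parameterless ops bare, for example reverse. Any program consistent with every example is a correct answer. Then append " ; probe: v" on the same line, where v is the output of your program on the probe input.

reverse | dedupe_adjacent ; probe: "zauybdykrocb"

Check, running the answer program on each example:
  "qna" -> "anq" -> "anq"
  "tqsvnaudkwjt" -> "tjwkduanvsqt" -> "tjwkduanvsqt"
  "cvstcgxpp" -> "ppxgctsvc" -> "pxgctsvc"
  "eogkzbmlmij" -> "jimlmbzkgoe" -> "jimlmbzkgoe"
  "iuvrwjqd" -> "dqjwrvui" -> "dqjwrvui"
  probe: "bcorkydbyuaz" -> "zauybdykrocb" -> "zauybdykrocb"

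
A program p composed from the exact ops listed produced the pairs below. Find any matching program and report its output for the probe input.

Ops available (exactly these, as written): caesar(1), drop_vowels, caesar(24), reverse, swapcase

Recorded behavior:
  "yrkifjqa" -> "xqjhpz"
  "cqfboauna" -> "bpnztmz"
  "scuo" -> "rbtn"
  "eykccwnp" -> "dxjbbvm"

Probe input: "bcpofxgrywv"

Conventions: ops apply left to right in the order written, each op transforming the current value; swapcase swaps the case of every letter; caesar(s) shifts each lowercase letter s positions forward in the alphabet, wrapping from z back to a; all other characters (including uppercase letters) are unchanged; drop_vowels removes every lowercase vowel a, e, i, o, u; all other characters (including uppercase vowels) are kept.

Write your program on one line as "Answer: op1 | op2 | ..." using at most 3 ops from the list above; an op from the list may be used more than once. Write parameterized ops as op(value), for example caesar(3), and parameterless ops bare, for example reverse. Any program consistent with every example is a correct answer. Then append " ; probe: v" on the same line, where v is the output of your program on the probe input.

caesar(24) | caesar(1) | drop_vowels ; probe: "bnwfqxv"

Check, running the answer program on each example:
  "yrkifjqa" -> "wpigdhoy" -> "xqjheipz" -> "xqjhpz"
  "cqfboauna" -> "aodzmysly" -> "bpeanztmz" -> "bpnztmz"
  "scuo" -> "qasm" -> "rbtn" -> "rbtn"
  "eykccwnp" -> "cwiaauln" -> "dxjbbvmo" -> "dxjbbvm"
  probe: "bcpofxgrywv" -> "zanmdvepwut" -> "abonewfqxvu" -> "bnwfqxv"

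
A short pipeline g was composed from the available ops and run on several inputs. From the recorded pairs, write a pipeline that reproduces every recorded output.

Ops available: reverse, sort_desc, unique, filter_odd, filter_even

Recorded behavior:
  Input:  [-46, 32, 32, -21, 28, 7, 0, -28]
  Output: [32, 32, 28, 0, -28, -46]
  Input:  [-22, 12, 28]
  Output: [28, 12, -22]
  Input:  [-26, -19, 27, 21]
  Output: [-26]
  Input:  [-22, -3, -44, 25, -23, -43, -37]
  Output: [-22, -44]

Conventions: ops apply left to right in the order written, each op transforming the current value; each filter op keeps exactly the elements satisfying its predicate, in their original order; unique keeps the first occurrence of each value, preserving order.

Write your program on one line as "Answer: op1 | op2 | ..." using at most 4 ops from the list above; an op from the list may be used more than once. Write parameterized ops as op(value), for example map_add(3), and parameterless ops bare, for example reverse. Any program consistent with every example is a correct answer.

filter_even | reverse | sort_desc

Check, running the answer program on each example:
  [-46, 32, 32, -21, 28, 7, 0, -28] -> [-46, 32, 32, 28, 0, -28] -> [-28, 0, 28, 32, 32, -46] -> [32, 32, 28, 0, -28, -46]
  [-22, 12, 28] -> [-22, 12, 28] -> [28, 12, -22] -> [28, 12, -22]
  [-26, -19, 27, 21] -> [-26] -> [-26] -> [-26]
  [-22, -3, -44, 25, -23, -43, -37] -> [-22, -44] -> [-44, -22] -> [-22, -44]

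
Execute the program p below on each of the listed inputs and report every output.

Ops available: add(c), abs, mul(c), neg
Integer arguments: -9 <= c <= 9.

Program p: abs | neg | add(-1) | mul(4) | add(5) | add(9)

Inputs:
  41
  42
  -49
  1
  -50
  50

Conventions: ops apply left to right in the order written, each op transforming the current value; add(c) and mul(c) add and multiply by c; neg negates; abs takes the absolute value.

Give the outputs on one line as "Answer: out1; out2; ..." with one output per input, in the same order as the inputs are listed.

Execution, op by op:
  41 -> 41 -> -41 -> -42 -> -168 -> -163 -> -154
  42 -> 42 -> -42 -> -43 -> -172 -> -167 -> -158
  -49 -> 49 -> -49 -> -50 -> -200 -> -195 -> -186
  1 -> 1 -> -1 -> -2 -> -8 -> -3 -> 6
  -50 -> 50 -> -50 -> -51 -> -204 -> -199 -> -190
  50 -> 50 -> -50 -> -51 -> -204 -> -199 -> -190

-154; -158; -186; 6; -190; -190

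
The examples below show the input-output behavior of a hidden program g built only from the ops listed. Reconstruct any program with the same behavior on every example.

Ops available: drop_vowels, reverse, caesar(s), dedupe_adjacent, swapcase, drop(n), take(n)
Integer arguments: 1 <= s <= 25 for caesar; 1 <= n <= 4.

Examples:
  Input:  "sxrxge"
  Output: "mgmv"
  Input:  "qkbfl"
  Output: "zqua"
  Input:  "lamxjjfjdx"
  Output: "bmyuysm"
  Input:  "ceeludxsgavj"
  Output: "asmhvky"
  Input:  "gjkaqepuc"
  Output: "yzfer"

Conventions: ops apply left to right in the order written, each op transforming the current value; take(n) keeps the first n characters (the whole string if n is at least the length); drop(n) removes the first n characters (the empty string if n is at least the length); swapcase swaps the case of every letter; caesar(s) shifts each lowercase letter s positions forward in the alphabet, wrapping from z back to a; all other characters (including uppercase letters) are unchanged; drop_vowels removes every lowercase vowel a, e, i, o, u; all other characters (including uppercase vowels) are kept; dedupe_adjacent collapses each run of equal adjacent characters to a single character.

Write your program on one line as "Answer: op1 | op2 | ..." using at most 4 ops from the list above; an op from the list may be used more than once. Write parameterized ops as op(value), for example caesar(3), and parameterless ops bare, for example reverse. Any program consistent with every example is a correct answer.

drop_vowels | drop(1) | dedupe_adjacent | caesar(15)

Check, running the answer program on each example:
  "sxrxge" -> "sxrxg" -> "xrxg" -> "xrxg" -> "mgmv"
  "qkbfl" -> "qkbfl" -> "kbfl" -> "kbfl" -> "zqua"
  "lamxjjfjdx" -> "lmxjjfjdx" -> "mxjjfjdx" -> "mxjfjdx" -> "bmyuysm"
  "ceeludxsgavj" -> "cldxsgvj" -> "ldxsgvj" -> "ldxsgvj" -> "asmhvky"
  "gjkaqepuc" -> "gjkqpc" -> "jkqpc" -> "jkqpc" -> "yzfer"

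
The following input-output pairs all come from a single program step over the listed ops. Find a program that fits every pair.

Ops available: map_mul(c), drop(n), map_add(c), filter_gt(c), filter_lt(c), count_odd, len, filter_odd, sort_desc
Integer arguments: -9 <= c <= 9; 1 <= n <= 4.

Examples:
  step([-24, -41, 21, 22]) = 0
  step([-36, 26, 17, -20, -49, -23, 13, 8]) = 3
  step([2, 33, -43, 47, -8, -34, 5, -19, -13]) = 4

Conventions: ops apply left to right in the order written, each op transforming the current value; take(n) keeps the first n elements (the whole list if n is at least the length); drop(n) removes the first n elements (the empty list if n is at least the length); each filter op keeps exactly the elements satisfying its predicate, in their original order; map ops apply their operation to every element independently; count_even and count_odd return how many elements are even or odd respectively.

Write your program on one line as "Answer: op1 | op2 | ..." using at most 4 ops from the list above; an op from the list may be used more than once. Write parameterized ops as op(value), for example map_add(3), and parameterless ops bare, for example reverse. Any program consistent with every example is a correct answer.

map_add(-6) | drop(3) | filter_odd | len

Check, running the answer program on each example:
  [-24, -41, 21, 22] -> [-30, -47, 15, 16] -> [16] -> [] -> 0
  [-36, 26, 17, -20, -49, -23, 13, 8] -> [-42, 20, 11, -26, -55, -29, 7, 2] -> [-26, -55, -29, 7, 2] -> [-55, -29, 7] -> 3
  [2, 33, -43, 47, -8, -34, 5, -19, -13] -> [-4, 27, -49, 41, -14, -40, -1, -25, -19] -> [41, -14, -40, -1, -25, -19] -> [41, -1, -25, -19] -> 4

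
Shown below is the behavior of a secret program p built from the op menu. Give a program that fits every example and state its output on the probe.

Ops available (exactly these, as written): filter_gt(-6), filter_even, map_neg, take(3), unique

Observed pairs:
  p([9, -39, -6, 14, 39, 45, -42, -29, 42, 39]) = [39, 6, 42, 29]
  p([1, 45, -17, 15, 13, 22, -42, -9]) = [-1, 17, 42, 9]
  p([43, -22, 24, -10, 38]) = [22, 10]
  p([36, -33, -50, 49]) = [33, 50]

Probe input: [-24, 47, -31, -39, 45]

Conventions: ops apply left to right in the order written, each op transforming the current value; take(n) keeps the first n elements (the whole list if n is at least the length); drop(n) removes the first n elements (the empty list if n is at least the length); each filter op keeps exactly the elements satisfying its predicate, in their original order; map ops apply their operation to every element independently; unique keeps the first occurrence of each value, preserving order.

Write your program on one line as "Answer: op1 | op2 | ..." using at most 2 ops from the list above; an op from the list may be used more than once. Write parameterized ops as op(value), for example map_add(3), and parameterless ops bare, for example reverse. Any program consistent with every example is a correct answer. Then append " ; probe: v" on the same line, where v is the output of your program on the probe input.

map_neg | filter_gt(-6) ; probe: [24, 31, 39]

Check, running the answer program on each example:
  [9, -39, -6, 14, 39, 45, -42, -29, 42, 39] -> [-9, 39, 6, -14, -39, -45, 42, 29, -42, -39] -> [39, 6, 42, 29]
  [1, 45, -17, 15, 13, 22, -42, -9] -> [-1, -45, 17, -15, -13, -22, 42, 9] -> [-1, 17, 42, 9]
  [43, -22, 24, -10, 38] -> [-43, 22, -24, 10, -38] -> [22, 10]
  [36, -33, -50, 49] -> [-36, 33, 50, -49] -> [33, 50]
  probe: [-24, 47, -31, -39, 45] -> [24, -47, 31, 39, -45] -> [24, 31, 39]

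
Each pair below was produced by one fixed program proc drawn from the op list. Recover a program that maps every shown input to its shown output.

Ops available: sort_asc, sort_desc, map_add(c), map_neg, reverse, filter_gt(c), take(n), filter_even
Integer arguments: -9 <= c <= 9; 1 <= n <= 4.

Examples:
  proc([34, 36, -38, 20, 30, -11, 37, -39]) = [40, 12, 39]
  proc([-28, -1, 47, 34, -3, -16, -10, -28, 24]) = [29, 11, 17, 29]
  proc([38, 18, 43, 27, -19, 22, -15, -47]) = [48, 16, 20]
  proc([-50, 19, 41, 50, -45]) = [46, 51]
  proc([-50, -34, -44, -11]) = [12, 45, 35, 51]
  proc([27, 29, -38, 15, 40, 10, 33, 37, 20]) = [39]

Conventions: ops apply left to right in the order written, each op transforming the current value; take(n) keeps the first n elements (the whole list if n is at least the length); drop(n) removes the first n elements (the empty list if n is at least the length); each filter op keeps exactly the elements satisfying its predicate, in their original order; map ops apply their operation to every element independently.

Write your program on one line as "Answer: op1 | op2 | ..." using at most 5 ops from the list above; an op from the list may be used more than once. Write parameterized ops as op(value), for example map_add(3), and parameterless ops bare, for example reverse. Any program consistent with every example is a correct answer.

reverse | map_add(-1) | map_neg | filter_gt(8)

Check, running the answer program on each example:
  [34, 36, -38, 20, 30, -11, 37, -39] -> [-39, 37, -11, 30, 20, -38, 36, 34] -> [-40, 36, -12, 29, 19, -39, 35, 33] -> [40, -36, 12, -29, -19, 39, -35, -33] -> [40, 12, 39]
  [-28, -1, 47, 34, -3, -16, -10, -28, 24] -> [24, -28, -10, -16, -3, 34, 47, -1, -28] -> [23, -29, -11, -17, -4, 33, 46, -2, -29] -> [-23, 29, 11, 17, 4, -33, -46, 2, 29] -> [29, 11, 17, 29]
  [38, 18, 43, 27, -19, 22, -15, -47] -> [-47, -15, 22, -19, 27, 43, 18, 38] -> [-48, -16, 21, -20, 26, 42, 17, 37] -> [48, 16, -21, 20, -26, -42, -17, -37] -> [48, 16, 20]
  [-50, 19, 41, 50, -45] -> [-45, 50, 41, 19, -50] -> [-46, 49, 40, 18, -51] -> [46, -49, -40, -18, 51] -> [46, 51]
  [-50, -34, -44, -11] -> [-11, -44, -34, -50] -> [-12, -45, -35, -51] -> [12, 45, 35, 51] -> [12, 45, 35, 51]
  [27, 29, -38, 15, 40, 10, 33, 37, 20] -> [20, 37, 33, 10, 40, 15, -38, 29, 27] -> [19, 36, 32, 9, 39, 14, -39, 28, 26] -> [-19, -36, -32, -9, -39, -14, 39, -28, -26] -> [39]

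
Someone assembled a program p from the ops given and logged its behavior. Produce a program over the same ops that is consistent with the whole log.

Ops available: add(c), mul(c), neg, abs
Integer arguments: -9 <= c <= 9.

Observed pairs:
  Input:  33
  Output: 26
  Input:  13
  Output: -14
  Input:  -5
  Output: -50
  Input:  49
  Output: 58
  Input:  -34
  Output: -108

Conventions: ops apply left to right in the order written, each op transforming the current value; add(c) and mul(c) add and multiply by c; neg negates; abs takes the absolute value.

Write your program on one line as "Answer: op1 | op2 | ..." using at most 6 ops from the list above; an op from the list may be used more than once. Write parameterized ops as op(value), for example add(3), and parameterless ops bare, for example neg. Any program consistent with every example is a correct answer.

add(-8) | mul(-1) | add(8) | mul(2) | add(8) | neg

Check, running the answer program on each example:
  33 -> 25 -> -25 -> -17 -> -34 -> -26 -> 26
  13 -> 5 -> -5 -> 3 -> 6 -> 14 -> -14
  -5 -> -13 -> 13 -> 21 -> 42 -> 50 -> -50
  49 -> 41 -> -41 -> -33 -> -66 -> -58 -> 58
  -34 -> -42 -> 42 -> 50 -> 100 -> 108 -> -108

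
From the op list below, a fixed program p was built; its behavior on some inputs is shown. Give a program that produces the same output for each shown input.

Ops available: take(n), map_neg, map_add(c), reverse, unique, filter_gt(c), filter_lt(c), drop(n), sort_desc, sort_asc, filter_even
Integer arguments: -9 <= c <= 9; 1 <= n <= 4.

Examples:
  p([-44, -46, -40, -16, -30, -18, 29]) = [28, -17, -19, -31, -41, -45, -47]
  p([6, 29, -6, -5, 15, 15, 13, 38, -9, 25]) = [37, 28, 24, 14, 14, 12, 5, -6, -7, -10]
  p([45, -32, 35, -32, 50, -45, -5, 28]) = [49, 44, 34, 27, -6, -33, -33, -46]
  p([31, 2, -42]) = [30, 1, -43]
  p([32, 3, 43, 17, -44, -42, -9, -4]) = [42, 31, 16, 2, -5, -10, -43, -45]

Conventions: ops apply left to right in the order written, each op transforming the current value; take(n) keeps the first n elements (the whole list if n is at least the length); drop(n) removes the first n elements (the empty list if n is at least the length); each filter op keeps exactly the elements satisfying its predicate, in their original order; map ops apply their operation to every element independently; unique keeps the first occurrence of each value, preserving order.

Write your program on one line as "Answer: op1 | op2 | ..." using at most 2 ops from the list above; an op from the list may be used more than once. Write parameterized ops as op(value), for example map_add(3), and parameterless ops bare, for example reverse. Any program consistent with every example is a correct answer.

map_add(-1) | sort_desc

Check, running the answer program on each example:
  [-44, -46, -40, -16, -30, -18, 29] -> [-45, -47, -41, -17, -31, -19, 28] -> [28, -17, -19, -31, -41, -45, -47]
  [6, 29, -6, -5, 15, 15, 13, 38, -9, 25] -> [5, 28, -7, -6, 14, 14, 12, 37, -10, 24] -> [37, 28, 24, 14, 14, 12, 5, -6, -7, -10]
  [45, -32, 35, -32, 50, -45, -5, 28] -> [44, -33, 34, -33, 49, -46, -6, 27] -> [49, 44, 34, 27, -6, -33, -33, -46]
  [31, 2, -42] -> [30, 1, -43] -> [30, 1, -43]
  [32, 3, 43, 17, -44, -42, -9, -4] -> [31, 2, 42, 16, -45, -43, -10, -5] -> [42, 31, 16, 2, -5, -10, -43, -45]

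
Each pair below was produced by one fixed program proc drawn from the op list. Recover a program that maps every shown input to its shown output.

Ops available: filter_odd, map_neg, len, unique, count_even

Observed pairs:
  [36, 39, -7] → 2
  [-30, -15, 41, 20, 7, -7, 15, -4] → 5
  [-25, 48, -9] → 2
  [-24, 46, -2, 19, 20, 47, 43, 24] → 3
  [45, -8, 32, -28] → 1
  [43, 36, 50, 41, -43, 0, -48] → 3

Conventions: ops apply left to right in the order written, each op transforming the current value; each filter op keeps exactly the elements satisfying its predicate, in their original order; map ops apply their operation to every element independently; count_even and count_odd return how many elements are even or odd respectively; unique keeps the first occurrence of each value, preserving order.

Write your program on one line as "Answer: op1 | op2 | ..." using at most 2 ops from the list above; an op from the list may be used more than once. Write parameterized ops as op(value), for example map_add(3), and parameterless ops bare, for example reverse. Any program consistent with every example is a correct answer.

filter_odd | len

Check, running the answer program on each example:
  [36, 39, -7] -> [39, -7] -> 2
  [-30, -15, 41, 20, 7, -7, 15, -4] -> [-15, 41, 7, -7, 15] -> 5
  [-25, 48, -9] -> [-25, -9] -> 2
  [-24, 46, -2, 19, 20, 47, 43, 24] -> [19, 47, 43] -> 3
  [45, -8, 32, -28] -> [45] -> 1
  [43, 36, 50, 41, -43, 0, -48] -> [43, 41, -43] -> 3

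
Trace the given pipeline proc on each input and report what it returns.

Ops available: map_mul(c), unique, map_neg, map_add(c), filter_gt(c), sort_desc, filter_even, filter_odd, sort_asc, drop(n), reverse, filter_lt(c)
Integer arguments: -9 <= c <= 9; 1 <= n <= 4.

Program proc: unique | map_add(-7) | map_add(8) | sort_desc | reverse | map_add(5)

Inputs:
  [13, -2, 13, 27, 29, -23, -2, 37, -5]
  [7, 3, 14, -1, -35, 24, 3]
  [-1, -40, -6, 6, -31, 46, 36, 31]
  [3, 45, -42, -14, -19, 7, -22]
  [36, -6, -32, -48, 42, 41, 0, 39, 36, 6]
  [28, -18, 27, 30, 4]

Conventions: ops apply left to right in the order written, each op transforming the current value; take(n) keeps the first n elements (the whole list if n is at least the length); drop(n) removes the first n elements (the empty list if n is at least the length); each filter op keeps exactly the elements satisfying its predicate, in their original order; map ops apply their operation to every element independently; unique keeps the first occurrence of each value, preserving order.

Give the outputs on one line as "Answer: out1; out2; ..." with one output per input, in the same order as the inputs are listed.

[-17, 1, 4, 19, 33, 35, 43]; [-29, 5, 9, 13, 20, 30]; [-34, -25, 0, 5, 12, 37, 42, 52]; [-36, -16, -13, -8, 9, 13, 51]; [-42, -26, 0, 6, 12, 42, 45, 47, 48]; [-12, 10, 33, 34, 36]

Execution, op by op:
  [13, -2, 13, 27, 29, -23, -2, 37, -5] -> [13, -2, 27, 29, -23, 37, -5] -> [6, -9, 20, 22, -30, 30, -12] -> [14, -1, 28, 30, -22, 38, -4] -> [38, 30, 28, 14, -1, -4, -22] -> [-22, -4, -1, 14, 28, 30, 38] -> [-17, 1, 4, 19, 33, 35, 43]
  [7, 3, 14, -1, -35, 24, 3] -> [7, 3, 14, -1, -35, 24] -> [0, -4, 7, -8, -42, 17] -> [8, 4, 15, 0, -34, 25] -> [25, 15, 8, 4, 0, -34] -> [-34, 0, 4, 8, 15, 25] -> [-29, 5, 9, 13, 20, 30]
  [-1, -40, -6, 6, -31, 46, 36, 31] -> [-1, -40, -6, 6, -31, 46, 36, 31] -> [-8, -47, -13, -1, -38, 39, 29, 24] -> [0, -39, -5, 7, -30, 47, 37, 32] -> [47, 37, 32, 7, 0, -5, -30, -39] -> [-39, -30, -5, 0, 7, 32, 37, 47] -> [-34, -25, 0, 5, 12, 37, 42, 52]
  [3, 45, -42, -14, -19, 7, -22] -> [3, 45, -42, -14, -19, 7, -22] -> [-4, 38, -49, -21, -26, 0, -29] -> [4, 46, -41, -13, -18, 8, -21] -> [46, 8, 4, -13, -18, -21, -41] -> [-41, -21, -18, -13, 4, 8, 46] -> [-36, -16, -13, -8, 9, 13, 51]
  [36, -6, -32, -48, 42, 41, 0, 39, 36, 6] -> [36, -6, -32, -48, 42, 41, 0, 39, 6] -> [29, -13, -39, -55, 35, 34, -7, 32, -1] -> [37, -5, -31, -47, 43, 42, 1, 40, 7] -> [43, 42, 40, 37, 7, 1, -5, -31, -47] -> [-47, -31, -5, 1, 7, 37, 40, 42, 43] -> [-42, -26, 0, 6, 12, 42, 45, 47, 48]
  [28, -18, 27, 30, 4] -> [28, -18, 27, 30, 4] -> [21, -25, 20, 23, -3] -> [29, -17, 28, 31, 5] -> [31, 29, 28, 5, -17] -> [-17, 5, 28, 29, 31] -> [-12, 10, 33, 34, 36]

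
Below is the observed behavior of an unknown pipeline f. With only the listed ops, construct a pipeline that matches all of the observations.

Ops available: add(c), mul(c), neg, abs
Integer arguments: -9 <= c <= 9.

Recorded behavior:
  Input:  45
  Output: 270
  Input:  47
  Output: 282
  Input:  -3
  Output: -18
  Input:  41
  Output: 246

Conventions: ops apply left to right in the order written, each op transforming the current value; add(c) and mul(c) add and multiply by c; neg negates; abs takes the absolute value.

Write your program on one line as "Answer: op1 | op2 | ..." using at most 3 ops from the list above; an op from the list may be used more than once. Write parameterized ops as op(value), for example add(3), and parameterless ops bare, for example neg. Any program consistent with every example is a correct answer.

neg | mul(-6)

Check, running the answer program on each example:
  45 -> -45 -> 270
  47 -> -47 -> 282
  -3 -> 3 -> -18
  41 -> -41 -> 246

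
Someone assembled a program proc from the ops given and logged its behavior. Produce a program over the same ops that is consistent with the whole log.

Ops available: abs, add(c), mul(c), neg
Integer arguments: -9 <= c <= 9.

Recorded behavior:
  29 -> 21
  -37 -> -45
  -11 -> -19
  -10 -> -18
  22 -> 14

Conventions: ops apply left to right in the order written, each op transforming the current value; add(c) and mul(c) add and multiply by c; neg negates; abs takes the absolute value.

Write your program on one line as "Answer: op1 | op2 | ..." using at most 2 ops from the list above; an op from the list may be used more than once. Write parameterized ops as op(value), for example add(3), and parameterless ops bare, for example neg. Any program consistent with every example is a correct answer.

add(-3) | add(-5)

Check, running the answer program on each example:
  29 -> 26 -> 21
  -37 -> -40 -> -45
  -11 -> -14 -> -19
  -10 -> -13 -> -18
  22 -> 19 -> 14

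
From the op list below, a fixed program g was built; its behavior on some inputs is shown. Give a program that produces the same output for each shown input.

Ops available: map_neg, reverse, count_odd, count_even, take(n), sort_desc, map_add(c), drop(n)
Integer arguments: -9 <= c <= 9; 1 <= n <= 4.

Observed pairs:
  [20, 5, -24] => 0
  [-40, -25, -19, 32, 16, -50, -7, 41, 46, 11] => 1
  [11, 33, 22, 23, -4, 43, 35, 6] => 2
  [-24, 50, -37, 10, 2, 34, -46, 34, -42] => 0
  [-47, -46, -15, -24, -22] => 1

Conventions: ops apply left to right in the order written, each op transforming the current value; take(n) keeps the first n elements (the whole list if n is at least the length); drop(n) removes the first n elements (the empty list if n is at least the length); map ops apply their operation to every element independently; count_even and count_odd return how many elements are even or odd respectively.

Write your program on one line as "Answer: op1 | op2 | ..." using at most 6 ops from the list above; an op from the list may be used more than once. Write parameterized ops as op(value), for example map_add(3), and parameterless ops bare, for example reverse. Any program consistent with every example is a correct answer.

sort_desc | take(4) | reverse | drop(1) | drop(1) | count_odd

Check, running the answer program on each example:
  [20, 5, -24] -> [20, 5, -24] -> [20, 5, -24] -> [-24, 5, 20] -> [5, 20] -> [20] -> 0
  [-40, -25, -19, 32, 16, -50, -7, 41, 46, 11] -> [46, 41, 32, 16, 11, -7, -19, -25, -40, -50] -> [46, 41, 32, 16] -> [16, 32, 41, 46] -> [32, 41, 46] -> [41, 46] -> 1
  [11, 33, 22, 23, -4, 43, 35, 6] -> [43, 35, 33, 23, 22, 11, 6, -4] -> [43, 35, 33, 23] -> [23, 33, 35, 43] -> [33, 35, 43] -> [35, 43] -> 2
  [-24, 50, -37, 10, 2, 34, -46, 34, -42] -> [50, 34, 34, 10, 2, -24, -37, -42, -46] -> [50, 34, 34, 10] -> [10, 34, 34, 50] -> [34, 34, 50] -> [34, 50] -> 0
  [-47, -46, -15, -24, -22] -> [-15, -22, -24, -46, -47] -> [-15, -22, -24, -46] -> [-46, -24, -22, -15] -> [-24, -22, -15] -> [-22, -15] -> 1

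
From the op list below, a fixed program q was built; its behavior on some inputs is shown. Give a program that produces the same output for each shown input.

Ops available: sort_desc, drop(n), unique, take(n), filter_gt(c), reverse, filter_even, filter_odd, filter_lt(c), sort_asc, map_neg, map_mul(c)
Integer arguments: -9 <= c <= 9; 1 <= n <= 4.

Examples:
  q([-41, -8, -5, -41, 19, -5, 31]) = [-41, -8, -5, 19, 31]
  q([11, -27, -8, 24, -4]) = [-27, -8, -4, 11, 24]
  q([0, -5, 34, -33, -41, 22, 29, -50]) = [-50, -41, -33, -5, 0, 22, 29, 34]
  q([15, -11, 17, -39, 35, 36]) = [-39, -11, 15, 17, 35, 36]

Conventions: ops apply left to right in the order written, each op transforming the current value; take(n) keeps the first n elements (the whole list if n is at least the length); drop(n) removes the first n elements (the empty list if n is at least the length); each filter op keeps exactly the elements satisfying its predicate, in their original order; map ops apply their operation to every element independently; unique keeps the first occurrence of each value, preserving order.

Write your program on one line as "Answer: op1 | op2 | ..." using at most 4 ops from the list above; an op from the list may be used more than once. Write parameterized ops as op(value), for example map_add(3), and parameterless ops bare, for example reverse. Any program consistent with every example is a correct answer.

unique | reverse | sort_asc

Check, running the answer program on each example:
  [-41, -8, -5, -41, 19, -5, 31] -> [-41, -8, -5, 19, 31] -> [31, 19, -5, -8, -41] -> [-41, -8, -5, 19, 31]
  [11, -27, -8, 24, -4] -> [11, -27, -8, 24, -4] -> [-4, 24, -8, -27, 11] -> [-27, -8, -4, 11, 24]
  [0, -5, 34, -33, -41, 22, 29, -50] -> [0, -5, 34, -33, -41, 22, 29, -50] -> [-50, 29, 22, -41, -33, 34, -5, 0] -> [-50, -41, -33, -5, 0, 22, 29, 34]
  [15, -11, 17, -39, 35, 36] -> [15, -11, 17, -39, 35, 36] -> [36, 35, -39, 17, -11, 15] -> [-39, -11, 15, 17, 35, 36]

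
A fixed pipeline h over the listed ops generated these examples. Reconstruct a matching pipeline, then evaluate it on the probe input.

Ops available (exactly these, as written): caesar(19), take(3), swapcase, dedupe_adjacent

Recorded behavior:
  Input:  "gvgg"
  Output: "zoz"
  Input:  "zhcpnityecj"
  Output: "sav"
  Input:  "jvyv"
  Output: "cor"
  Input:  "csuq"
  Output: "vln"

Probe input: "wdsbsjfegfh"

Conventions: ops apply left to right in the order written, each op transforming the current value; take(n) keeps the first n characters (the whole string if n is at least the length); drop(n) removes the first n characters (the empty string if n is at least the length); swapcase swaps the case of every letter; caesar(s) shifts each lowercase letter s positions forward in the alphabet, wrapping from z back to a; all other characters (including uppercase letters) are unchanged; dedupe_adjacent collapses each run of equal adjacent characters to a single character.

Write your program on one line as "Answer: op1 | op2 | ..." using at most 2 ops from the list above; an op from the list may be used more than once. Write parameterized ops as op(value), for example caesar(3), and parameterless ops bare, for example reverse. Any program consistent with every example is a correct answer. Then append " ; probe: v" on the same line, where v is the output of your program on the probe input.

take(3) | caesar(19) ; probe: "pwl"

Check, running the answer program on each example:
  "gvgg" -> "gvg" -> "zoz"
  "zhcpnityecj" -> "zhc" -> "sav"
  "jvyv" -> "jvy" -> "cor"
  "csuq" -> "csu" -> "vln"
  probe: "wdsbsjfegfh" -> "wds" -> "pwl"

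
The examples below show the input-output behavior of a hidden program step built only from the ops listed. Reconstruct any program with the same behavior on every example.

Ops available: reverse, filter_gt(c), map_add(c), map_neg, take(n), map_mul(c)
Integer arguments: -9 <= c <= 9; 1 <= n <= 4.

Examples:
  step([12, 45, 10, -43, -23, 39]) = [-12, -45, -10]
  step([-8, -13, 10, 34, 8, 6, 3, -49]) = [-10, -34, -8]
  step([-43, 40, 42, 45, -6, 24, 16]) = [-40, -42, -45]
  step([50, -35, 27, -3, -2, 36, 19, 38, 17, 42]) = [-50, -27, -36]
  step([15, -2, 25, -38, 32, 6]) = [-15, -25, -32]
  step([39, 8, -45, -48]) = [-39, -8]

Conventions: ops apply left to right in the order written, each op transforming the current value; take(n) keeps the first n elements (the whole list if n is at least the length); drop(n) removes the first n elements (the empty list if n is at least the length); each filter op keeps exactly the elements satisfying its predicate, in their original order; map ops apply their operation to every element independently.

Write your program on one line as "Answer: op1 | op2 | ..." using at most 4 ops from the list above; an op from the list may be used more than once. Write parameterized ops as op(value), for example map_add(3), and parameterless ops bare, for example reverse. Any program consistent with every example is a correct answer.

filter_gt(2) | take(3) | map_neg

Check, running the answer program on each example:
  [12, 45, 10, -43, -23, 39] -> [12, 45, 10, 39] -> [12, 45, 10] -> [-12, -45, -10]
  [-8, -13, 10, 34, 8, 6, 3, -49] -> [10, 34, 8, 6, 3] -> [10, 34, 8] -> [-10, -34, -8]
  [-43, 40, 42, 45, -6, 24, 16] -> [40, 42, 45, 24, 16] -> [40, 42, 45] -> [-40, -42, -45]
  [50, -35, 27, -3, -2, 36, 19, 38, 17, 42] -> [50, 27, 36, 19, 38, 17, 42] -> [50, 27, 36] -> [-50, -27, -36]
  [15, -2, 25, -38, 32, 6] -> [15, 25, 32, 6] -> [15, 25, 32] -> [-15, -25, -32]
  [39, 8, -45, -48] -> [39, 8] -> [39, 8] -> [-39, -8]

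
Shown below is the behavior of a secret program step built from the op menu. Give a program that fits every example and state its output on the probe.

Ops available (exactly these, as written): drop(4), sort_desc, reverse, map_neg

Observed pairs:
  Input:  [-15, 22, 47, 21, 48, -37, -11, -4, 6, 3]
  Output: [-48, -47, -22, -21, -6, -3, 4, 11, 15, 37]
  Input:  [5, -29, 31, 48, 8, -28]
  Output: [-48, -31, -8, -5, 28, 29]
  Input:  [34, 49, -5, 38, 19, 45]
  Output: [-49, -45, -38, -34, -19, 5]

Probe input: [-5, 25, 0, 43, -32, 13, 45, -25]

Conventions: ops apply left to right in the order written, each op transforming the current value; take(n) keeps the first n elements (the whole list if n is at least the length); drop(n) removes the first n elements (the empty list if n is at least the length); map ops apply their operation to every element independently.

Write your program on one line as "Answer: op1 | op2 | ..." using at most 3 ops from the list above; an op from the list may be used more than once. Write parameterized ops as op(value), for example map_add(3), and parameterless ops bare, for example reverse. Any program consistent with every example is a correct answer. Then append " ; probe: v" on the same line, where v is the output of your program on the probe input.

sort_desc | map_neg ; probe: [-45, -43, -25, -13, 0, 5, 25, 32]

Check, running the answer program on each example:
  [-15, 22, 47, 21, 48, -37, -11, -4, 6, 3] -> [48, 47, 22, 21, 6, 3, -4, -11, -15, -37] -> [-48, -47, -22, -21, -6, -3, 4, 11, 15, 37]
  [5, -29, 31, 48, 8, -28] -> [48, 31, 8, 5, -28, -29] -> [-48, -31, -8, -5, 28, 29]
  [34, 49, -5, 38, 19, 45] -> [49, 45, 38, 34, 19, -5] -> [-49, -45, -38, -34, -19, 5]
  probe: [-5, 25, 0, 43, -32, 13, 45, -25] -> [45, 43, 25, 13, 0, -5, -25, -32] -> [-45, -43, -25, -13, 0, 5, 25, 32]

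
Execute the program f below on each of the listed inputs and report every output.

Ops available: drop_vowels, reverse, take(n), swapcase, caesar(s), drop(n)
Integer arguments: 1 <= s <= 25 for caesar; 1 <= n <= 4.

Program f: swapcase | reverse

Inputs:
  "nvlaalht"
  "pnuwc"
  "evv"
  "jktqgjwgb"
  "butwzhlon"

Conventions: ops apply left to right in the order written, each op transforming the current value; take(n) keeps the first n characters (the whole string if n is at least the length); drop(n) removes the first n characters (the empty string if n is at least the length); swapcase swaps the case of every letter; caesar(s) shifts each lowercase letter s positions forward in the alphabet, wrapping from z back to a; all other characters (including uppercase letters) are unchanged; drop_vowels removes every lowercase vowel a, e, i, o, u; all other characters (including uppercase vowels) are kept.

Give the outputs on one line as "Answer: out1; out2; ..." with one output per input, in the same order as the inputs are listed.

"THLAALVN"; "CWUNP"; "VVE"; "BGWJGQTKJ"; "NOLHZWTUB"

Execution, op by op:
  "nvlaalht" -> "NVLAALHT" -> "THLAALVN"
  "pnuwc" -> "PNUWC" -> "CWUNP"
  "evv" -> "EVV" -> "VVE"
  "jktqgjwgb" -> "JKTQGJWGB" -> "BGWJGQTKJ"
  "butwzhlon" -> "BUTWZHLON" -> "NOLHZWTUB"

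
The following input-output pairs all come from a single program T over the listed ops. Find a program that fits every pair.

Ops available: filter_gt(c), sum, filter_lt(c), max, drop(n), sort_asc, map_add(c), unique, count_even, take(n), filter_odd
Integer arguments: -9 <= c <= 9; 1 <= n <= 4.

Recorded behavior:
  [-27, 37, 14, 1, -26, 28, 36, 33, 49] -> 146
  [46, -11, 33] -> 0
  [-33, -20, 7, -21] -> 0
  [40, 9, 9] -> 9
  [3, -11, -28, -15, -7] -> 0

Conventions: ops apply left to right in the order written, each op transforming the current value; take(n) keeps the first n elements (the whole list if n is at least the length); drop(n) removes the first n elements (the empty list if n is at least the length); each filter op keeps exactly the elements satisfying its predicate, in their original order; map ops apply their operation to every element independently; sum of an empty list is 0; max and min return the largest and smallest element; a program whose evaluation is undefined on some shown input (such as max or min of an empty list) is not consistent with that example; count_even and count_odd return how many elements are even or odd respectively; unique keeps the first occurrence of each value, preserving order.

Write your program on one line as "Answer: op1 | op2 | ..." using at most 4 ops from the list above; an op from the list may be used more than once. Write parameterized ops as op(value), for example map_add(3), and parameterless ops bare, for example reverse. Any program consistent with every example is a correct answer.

filter_gt(7) | drop(2) | sum

Check, running the answer program on each example:
  [-27, 37, 14, 1, -26, 28, 36, 33, 49] -> [37, 14, 28, 36, 33, 49] -> [28, 36, 33, 49] -> 146
  [46, -11, 33] -> [46, 33] -> [] -> 0
  [-33, -20, 7, -21] -> [] -> [] -> 0
  [40, 9, 9] -> [40, 9, 9] -> [9] -> 9
  [3, -11, -28, -15, -7] -> [] -> [] -> 0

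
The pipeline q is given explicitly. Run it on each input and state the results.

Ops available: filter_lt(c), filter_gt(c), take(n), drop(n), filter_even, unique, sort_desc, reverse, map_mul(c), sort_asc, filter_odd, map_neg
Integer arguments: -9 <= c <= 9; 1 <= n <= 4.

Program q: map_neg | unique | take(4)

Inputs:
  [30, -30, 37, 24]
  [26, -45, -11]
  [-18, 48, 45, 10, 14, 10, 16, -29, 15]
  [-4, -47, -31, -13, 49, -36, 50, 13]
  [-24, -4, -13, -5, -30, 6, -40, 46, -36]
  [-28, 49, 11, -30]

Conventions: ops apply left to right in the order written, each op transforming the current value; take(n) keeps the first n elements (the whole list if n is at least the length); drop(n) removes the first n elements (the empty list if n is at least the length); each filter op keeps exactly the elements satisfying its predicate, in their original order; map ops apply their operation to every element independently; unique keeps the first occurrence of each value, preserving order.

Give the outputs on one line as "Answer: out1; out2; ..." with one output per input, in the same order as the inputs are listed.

Execution, op by op:
  [30, -30, 37, 24] -> [-30, 30, -37, -24] -> [-30, 30, -37, -24] -> [-30, 30, -37, -24]
  [26, -45, -11] -> [-26, 45, 11] -> [-26, 45, 11] -> [-26, 45, 11]
  [-18, 48, 45, 10, 14, 10, 16, -29, 15] -> [18, -48, -45, -10, -14, -10, -16, 29, -15] -> [18, -48, -45, -10, -14, -16, 29, -15] -> [18, -48, -45, -10]
  [-4, -47, -31, -13, 49, -36, 50, 13] -> [4, 47, 31, 13, -49, 36, -50, -13] -> [4, 47, 31, 13, -49, 36, -50, -13] -> [4, 47, 31, 13]
  [-24, -4, -13, -5, -30, 6, -40, 46, -36] -> [24, 4, 13, 5, 30, -6, 40, -46, 36] -> [24, 4, 13, 5, 30, -6, 40, -46, 36] -> [24, 4, 13, 5]
  [-28, 49, 11, -30] -> [28, -49, -11, 30] -> [28, -49, -11, 30] -> [28, -49, -11, 30]

[-30, 30, -37, -24]; [-26, 45, 11]; [18, -48, -45, -10]; [4, 47, 31, 13]; [24, 4, 13, 5]; [28, -49, -11, 30]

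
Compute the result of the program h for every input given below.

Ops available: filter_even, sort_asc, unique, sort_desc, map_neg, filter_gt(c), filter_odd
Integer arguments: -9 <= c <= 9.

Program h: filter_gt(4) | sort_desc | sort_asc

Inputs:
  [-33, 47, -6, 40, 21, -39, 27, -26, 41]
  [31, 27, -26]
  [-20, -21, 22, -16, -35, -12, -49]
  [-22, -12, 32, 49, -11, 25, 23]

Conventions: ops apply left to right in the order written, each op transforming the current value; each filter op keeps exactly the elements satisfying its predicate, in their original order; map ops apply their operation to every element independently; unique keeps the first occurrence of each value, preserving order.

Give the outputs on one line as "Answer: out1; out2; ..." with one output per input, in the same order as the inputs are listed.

Execution, op by op:
  [-33, 47, -6, 40, 21, -39, 27, -26, 41] -> [47, 40, 21, 27, 41] -> [47, 41, 40, 27, 21] -> [21, 27, 40, 41, 47]
  [31, 27, -26] -> [31, 27] -> [31, 27] -> [27, 31]
  [-20, -21, 22, -16, -35, -12, -49] -> [22] -> [22] -> [22]
  [-22, -12, 32, 49, -11, 25, 23] -> [32, 49, 25, 23] -> [49, 32, 25, 23] -> [23, 25, 32, 49]

[21, 27, 40, 41, 47]; [27, 31]; [22]; [23, 25, 32, 49]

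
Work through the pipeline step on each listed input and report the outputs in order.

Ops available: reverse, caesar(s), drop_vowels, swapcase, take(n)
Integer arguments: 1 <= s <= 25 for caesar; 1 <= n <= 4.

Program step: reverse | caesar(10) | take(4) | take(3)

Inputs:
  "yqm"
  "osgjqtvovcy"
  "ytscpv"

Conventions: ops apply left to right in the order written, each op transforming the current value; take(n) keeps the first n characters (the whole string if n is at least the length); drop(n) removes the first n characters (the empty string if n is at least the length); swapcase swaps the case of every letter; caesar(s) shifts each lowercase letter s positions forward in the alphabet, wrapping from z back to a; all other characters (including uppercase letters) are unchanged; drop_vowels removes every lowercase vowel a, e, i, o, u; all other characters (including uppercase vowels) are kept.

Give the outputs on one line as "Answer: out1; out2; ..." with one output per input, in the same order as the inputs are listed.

Execution, op by op:
  "yqm" -> "mqy" -> "wai" -> "wai" -> "wai"
  "osgjqtvovcy" -> "ycvovtqjgso" -> "imfyfdatqcy" -> "imfy" -> "imf"
  "ytscpv" -> "vpcsty" -> "fzmcdi" -> "fzmc" -> "fzm"

"wai"; "imf"; "fzm"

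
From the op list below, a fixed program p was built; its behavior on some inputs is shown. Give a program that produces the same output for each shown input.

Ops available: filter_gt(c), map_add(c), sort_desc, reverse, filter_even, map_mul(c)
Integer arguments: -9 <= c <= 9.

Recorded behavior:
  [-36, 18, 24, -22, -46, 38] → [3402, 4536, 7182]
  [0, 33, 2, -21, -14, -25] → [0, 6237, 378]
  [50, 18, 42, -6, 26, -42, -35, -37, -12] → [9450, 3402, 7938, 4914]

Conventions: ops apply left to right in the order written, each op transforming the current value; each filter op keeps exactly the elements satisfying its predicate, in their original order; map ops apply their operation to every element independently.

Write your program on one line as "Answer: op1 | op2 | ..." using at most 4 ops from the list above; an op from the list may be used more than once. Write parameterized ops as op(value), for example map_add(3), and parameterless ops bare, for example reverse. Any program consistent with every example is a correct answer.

filter_gt(-6) | map_mul(-9) | map_mul(7) | map_mul(-3)

Check, running the answer program on each example:
  [-36, 18, 24, -22, -46, 38] -> [18, 24, 38] -> [-162, -216, -342] -> [-1134, -1512, -2394] -> [3402, 4536, 7182]
  [0, 33, 2, -21, -14, -25] -> [0, 33, 2] -> [0, -297, -18] -> [0, -2079, -126] -> [0, 6237, 378]
  [50, 18, 42, -6, 26, -42, -35, -37, -12] -> [50, 18, 42, 26] -> [-450, -162, -378, -234] -> [-3150, -1134, -2646, -1638] -> [9450, 3402, 7938, 4914]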